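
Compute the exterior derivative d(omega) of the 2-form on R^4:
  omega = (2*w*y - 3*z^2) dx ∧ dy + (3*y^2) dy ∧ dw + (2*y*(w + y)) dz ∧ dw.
d(omega) = (-6*z) dx ∧ dy ∧ dz + (2*y) dx ∧ dy ∧ dw + (2*w + 4*y) dy ∧ dz ∧ dw

For a 2-form omega = sum_{i<j} g_{ij} dx_i ∧ dx_j, the exterior derivative is
  d(omega) = sum_{i<j} d(g_{ij}) ∧ dx_i ∧ dx_j = sum_{i<j, k} (∂g_{ij}/∂x_k) dx_k ∧ dx_i ∧ dx_j.
Expand each term, using dx_k ∧ dx_i ∧ dx_j = sgn(permutation) dx_{(a)} ∧ dx_{(b)} ∧ dx_{(c)} with (a < b < c) sorted:
  d(2*w*y - 3*z^2) includes (∂/∂z)(2*w*y - 3*z^2) dz = (-6*z) dz, which multiplied by dx ∧ dy gives (-6*z) dx ∧ dy ∧ dz
  d(2*w*y - 3*z^2) includes (∂/∂w)(2*w*y - 3*z^2) dw = (2*y) dw, which multiplied by dx ∧ dy gives (2*y) dx ∧ dy ∧ dw
  d(2*y*(w + y)) includes (∂/∂y)(2*y*(w + y)) dy = (2*w + 4*y) dy, which multiplied by dz ∧ dw gives (2*w + 4*y) dy ∧ dz ∧ dw
Collecting like 3-forms: d(omega) = (-6*z) dx ∧ dy ∧ dz + (2*y) dx ∧ dy ∧ dw + (2*w + 4*y) dy ∧ dz ∧ dw.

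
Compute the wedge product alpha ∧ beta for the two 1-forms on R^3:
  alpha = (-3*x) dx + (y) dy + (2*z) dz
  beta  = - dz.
alpha ∧ beta = (3*x) dx ∧ dz + (-y) dy ∧ dz

Distribute the wedge, using dx_i ∧ dx_j = -dx_j ∧ dx_i and dx_i ∧ dx_i = 0. For each pair (i, j) with i < j, the coefficient of dx_i ∧ dx_j in alpha ∧ beta is (alpha_i * beta_j - alpha_j * beta_i). Collecting: alpha ∧ beta = (3*x) dx ∧ dz + (-y) dy ∧ dz.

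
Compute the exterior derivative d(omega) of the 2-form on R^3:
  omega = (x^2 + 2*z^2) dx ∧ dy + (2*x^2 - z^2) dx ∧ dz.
d(omega) = (4*z) dx ∧ dy ∧ dz

For a 2-form omega = sum_{i<j} g_{ij} dx_i ∧ dx_j, the exterior derivative is
  d(omega) = sum_{i<j} d(g_{ij}) ∧ dx_i ∧ dx_j = sum_{i<j, k} (∂g_{ij}/∂x_k) dx_k ∧ dx_i ∧ dx_j.
Expand each term, using dx_k ∧ dx_i ∧ dx_j = sgn(permutation) dx_{(a)} ∧ dx_{(b)} ∧ dx_{(c)} with (a < b < c) sorted:
  d(x^2 + 2*z^2) includes (∂/∂z)(x^2 + 2*z^2) dz = (4*z) dz, which multiplied by dx ∧ dy gives (4*z) dx ∧ dy ∧ dz
Collecting like 3-forms: d(omega) = (4*z) dx ∧ dy ∧ dz.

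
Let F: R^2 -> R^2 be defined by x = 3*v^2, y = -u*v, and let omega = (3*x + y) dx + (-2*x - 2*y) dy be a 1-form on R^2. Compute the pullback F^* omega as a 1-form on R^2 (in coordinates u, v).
F^* omega = (2*v^2*(-u + 3*v)) du + (2*v*(-u^2 + 27*v^2)) dv

Using F^*(f dg) = (f ∘ F) d(g ∘ F), substitute each coordinate x_i by F_i(u, v) in f_i, and replace dx_i by d F_i = (∂F_i/∂u) du + (∂F_i/∂v) dv.
  For the x component: f_1(F) = v*(-u + 9*v); d F_1 = (0) du + (6*v) dv
  For the y component: f_2(F) = 2*v*(u - 3*v); d F_2 = (-v) du + (-u) dv
Combining and collecting du, dv coefficients:
  coeff of du: 2*v^2*(-u + 3*v)
  coeff of dv: 2*v*(-u^2 + 27*v^2)
F^* omega = (2*v^2*(-u + 3*v)) du + (2*v*(-u^2 + 27*v^2)) dv.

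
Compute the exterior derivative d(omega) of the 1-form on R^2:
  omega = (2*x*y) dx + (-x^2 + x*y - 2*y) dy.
d(omega) = (-4*x + y) dx ∧ dy

For a 1-form omega = sum_i f_i dx_i, the exterior derivative is
  d(omega) = sum_{i < j} (∂f_j/∂x_i - ∂f_i/∂x_j) dx_i ∧ dx_j.
  coefficient of dx ∧ dy: ∂f_2/∂x - ∂f_1/∂y = ∂(-x^2 + x*y - 2*y)/∂x - ∂(2*x*y)/∂y = -4*x + y
Assembling: d(omega) = (-4*x + y) dx ∧ dy.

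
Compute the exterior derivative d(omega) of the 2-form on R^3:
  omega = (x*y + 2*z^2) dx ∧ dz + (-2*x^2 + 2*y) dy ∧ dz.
d(omega) = (-5*x) dx ∧ dy ∧ dz

For a 2-form omega = sum_{i<j} g_{ij} dx_i ∧ dx_j, the exterior derivative is
  d(omega) = sum_{i<j} d(g_{ij}) ∧ dx_i ∧ dx_j = sum_{i<j, k} (∂g_{ij}/∂x_k) dx_k ∧ dx_i ∧ dx_j.
Expand each term, using dx_k ∧ dx_i ∧ dx_j = sgn(permutation) dx_{(a)} ∧ dx_{(b)} ∧ dx_{(c)} with (a < b < c) sorted:
  d(x*y + 2*z^2) includes (∂/∂y)(x*y + 2*z^2) dy = (x) dy, which multiplied by dx ∧ dz gives (-x) dx ∧ dy ∧ dz
  d(-2*x^2 + 2*y) includes (∂/∂x)(-2*x^2 + 2*y) dx = (-4*x) dx, which multiplied by dy ∧ dz gives (-4*x) dx ∧ dy ∧ dz
Collecting like 3-forms: d(omega) = (-5*x) dx ∧ dy ∧ dz.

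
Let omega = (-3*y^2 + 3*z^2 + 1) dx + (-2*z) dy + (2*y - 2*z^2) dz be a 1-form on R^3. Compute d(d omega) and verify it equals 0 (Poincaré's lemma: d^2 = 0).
d(d omega) = 0

Step 1: d omega = sum_{i<j} (∂f_j/∂x_i - ∂f_i/∂x_j) dx_i ∧ dx_j:
  coeff of dx ∧ dy: 6*y
  coeff of dx ∧ dz: -6*z
  coeff of dy ∧ dz: 4
Step 2: Apply d again to each 2-form coefficient. The only possible 3-form in R^3 is dx ∧ dy ∧ dz, with coefficient
  ∂(coeff of dy∧dz)/∂x - ∂(coeff of dx∧dz)/∂y + ∂(coeff of dx∧dy)/∂z
  = ∂/∂x (4) - ∂/∂y (-6*z) + ∂/∂z (6*y).
Each of these terms simplifies to sums of mixed partials that cancel in pairs. The result is 0 (by equality of mixed partials for smooth functions — Schwarz / Clairaut).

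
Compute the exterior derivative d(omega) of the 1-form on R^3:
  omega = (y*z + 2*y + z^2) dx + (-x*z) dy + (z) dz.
d(omega) = (-2*z - 2) dx ∧ dy + (-y - 2*z) dx ∧ dz + (x) dy ∧ dz

For a 1-form omega = sum_i f_i dx_i, the exterior derivative is
  d(omega) = sum_{i < j} (∂f_j/∂x_i - ∂f_i/∂x_j) dx_i ∧ dx_j.
  coefficient of dx ∧ dy: ∂f_2/∂x - ∂f_1/∂y = ∂(-x*z)/∂x - ∂(y*z + 2*y + z^2)/∂y = -2*z - 2
  coefficient of dx ∧ dz: ∂f_3/∂x - ∂f_1/∂z = ∂(z)/∂x - ∂(y*z + 2*y + z^2)/∂z = -y - 2*z
  coefficient of dy ∧ dz: ∂f_3/∂y - ∂f_2/∂z = ∂(z)/∂y - ∂(-x*z)/∂z = x
Assembling: d(omega) = (-2*z - 2) dx ∧ dy + (-y - 2*z) dx ∧ dz + (x) dy ∧ dz.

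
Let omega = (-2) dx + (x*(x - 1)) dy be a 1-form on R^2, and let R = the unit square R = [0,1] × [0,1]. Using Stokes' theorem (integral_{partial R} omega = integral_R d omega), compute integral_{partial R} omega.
integral_(partial R) omega = 0

Stokes: integral_partial_R omega = integral_R d omega with d omega = (∂Q/∂x - ∂P/∂y) dx ∧ dy.
  ∂Q/∂x = 2*x - 1
  ∂P/∂y = 0
  integrand = ∂Q/∂x - ∂P/∂y = 2*x - 1.
Integrating over R: integral_0^1 integral_0^1 (2*x - 1) dx dy = 0.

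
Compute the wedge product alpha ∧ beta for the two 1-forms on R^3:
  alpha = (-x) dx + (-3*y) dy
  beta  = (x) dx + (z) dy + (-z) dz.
alpha ∧ beta = (x*(3*y - z)) dx ∧ dy + (x*z) dx ∧ dz + (3*y*z) dy ∧ dz

Distribute the wedge, using dx_i ∧ dx_j = -dx_j ∧ dx_i and dx_i ∧ dx_i = 0. For each pair (i, j) with i < j, the coefficient of dx_i ∧ dx_j in alpha ∧ beta is (alpha_i * beta_j - alpha_j * beta_i). Collecting: alpha ∧ beta = (x*(3*y - z)) dx ∧ dy + (x*z) dx ∧ dz + (3*y*z) dy ∧ dz.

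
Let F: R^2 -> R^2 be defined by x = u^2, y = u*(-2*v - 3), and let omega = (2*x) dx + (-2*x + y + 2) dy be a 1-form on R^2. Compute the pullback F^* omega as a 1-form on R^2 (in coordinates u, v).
F^* omega = (4*u^3 + 4*u^2*v + 6*u^2 + 4*u*v^2 + 12*u*v + 9*u - 4*v - 6) du + (2*u*(2*u^2 + 2*u*v + 3*u - 2)) dv

Using F^*(f dg) = (f ∘ F) d(g ∘ F), substitute each coordinate x_i by F_i(u, v) in f_i, and replace dx_i by d F_i = (∂F_i/∂u) du + (∂F_i/∂v) dv.
  For the x component: f_1(F) = 2*u^2; d F_1 = (2*u) du + (0) dv
  For the y component: f_2(F) = -2*u^2 - 2*u*v - 3*u + 2; d F_2 = (-2*v - 3) du + (-2*u) dv
Combining and collecting du, dv coefficients:
  coeff of du: 4*u^3 + 4*u^2*v + 6*u^2 + 4*u*v^2 + 12*u*v + 9*u - 4*v - 6
  coeff of dv: 2*u*(2*u^2 + 2*u*v + 3*u - 2)
F^* omega = (4*u^3 + 4*u^2*v + 6*u^2 + 4*u*v^2 + 12*u*v + 9*u - 4*v - 6) du + (2*u*(2*u^2 + 2*u*v + 3*u - 2)) dv.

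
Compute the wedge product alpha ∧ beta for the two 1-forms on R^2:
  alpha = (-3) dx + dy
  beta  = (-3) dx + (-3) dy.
alpha ∧ beta = (12) dx ∧ dy

Distribute the wedge, using dx_i ∧ dx_j = -dx_j ∧ dx_i and dx_i ∧ dx_i = 0. For each pair (i, j) with i < j, the coefficient of dx_i ∧ dx_j in alpha ∧ beta is (alpha_i * beta_j - alpha_j * beta_i). Collecting: alpha ∧ beta = (12) dx ∧ dy.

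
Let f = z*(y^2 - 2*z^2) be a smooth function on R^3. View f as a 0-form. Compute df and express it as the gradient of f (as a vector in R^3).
df = (0) dx + (2*y*z) dy + (y^2 - 6*z^2) dz; grad f = (0, 2*y*z, y^2 - 6*z^2)

For a 0-form f, d f = (∂f/∂x) dx + (∂f/∂y) dy + (∂f/∂z) dz. The components of the vector representation are exactly the entries of grad f in Cartesian coordinates:
  ∂f/∂x = 0
  ∂f/∂y = 2*y*z
  ∂f/∂z = y^2 - 6*z^2.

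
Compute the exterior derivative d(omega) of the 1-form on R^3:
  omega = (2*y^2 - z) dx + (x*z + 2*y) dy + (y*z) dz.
d(omega) = (-4*y + z) dx ∧ dy + (1) dx ∧ dz + (-x + z) dy ∧ dz

For a 1-form omega = sum_i f_i dx_i, the exterior derivative is
  d(omega) = sum_{i < j} (∂f_j/∂x_i - ∂f_i/∂x_j) dx_i ∧ dx_j.
  coefficient of dx ∧ dy: ∂f_2/∂x - ∂f_1/∂y = ∂(x*z + 2*y)/∂x - ∂(2*y^2 - z)/∂y = -4*y + z
  coefficient of dx ∧ dz: ∂f_3/∂x - ∂f_1/∂z = ∂(y*z)/∂x - ∂(2*y^2 - z)/∂z = 1
  coefficient of dy ∧ dz: ∂f_3/∂y - ∂f_2/∂z = ∂(y*z)/∂y - ∂(x*z + 2*y)/∂z = -x + z
Assembling: d(omega) = (-4*y + z) dx ∧ dy + (1) dx ∧ dz + (-x + z) dy ∧ dz.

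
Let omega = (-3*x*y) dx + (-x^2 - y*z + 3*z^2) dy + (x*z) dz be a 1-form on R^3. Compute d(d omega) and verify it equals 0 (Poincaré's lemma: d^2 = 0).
d(d omega) = 0

Step 1: d omega = sum_{i<j} (∂f_j/∂x_i - ∂f_i/∂x_j) dx_i ∧ dx_j:
  coeff of dx ∧ dy: x
  coeff of dx ∧ dz: z
  coeff of dy ∧ dz: y - 6*z
Step 2: Apply d again to each 2-form coefficient. The only possible 3-form in R^3 is dx ∧ dy ∧ dz, with coefficient
  ∂(coeff of dy∧dz)/∂x - ∂(coeff of dx∧dz)/∂y + ∂(coeff of dx∧dy)/∂z
  = ∂/∂x (y - 6*z) - ∂/∂y (z) + ∂/∂z (x).
Each of these terms simplifies to sums of mixed partials that cancel in pairs. The result is 0 (by equality of mixed partials for smooth functions — Schwarz / Clairaut).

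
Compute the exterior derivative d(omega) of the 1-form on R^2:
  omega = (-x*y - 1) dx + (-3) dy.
d(omega) = (x) dx ∧ dy

For a 1-form omega = sum_i f_i dx_i, the exterior derivative is
  d(omega) = sum_{i < j} (∂f_j/∂x_i - ∂f_i/∂x_j) dx_i ∧ dx_j.
  coefficient of dx ∧ dy: ∂f_2/∂x - ∂f_1/∂y = ∂(-3)/∂x - ∂(-x*y - 1)/∂y = x
Assembling: d(omega) = (x) dx ∧ dy.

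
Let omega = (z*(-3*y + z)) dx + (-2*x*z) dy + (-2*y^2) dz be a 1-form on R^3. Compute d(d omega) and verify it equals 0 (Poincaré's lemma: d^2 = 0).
d(d omega) = 0

Step 1: d omega = sum_{i<j} (∂f_j/∂x_i - ∂f_i/∂x_j) dx_i ∧ dx_j:
  coeff of dx ∧ dy: z
  coeff of dx ∧ dz: 3*y - 2*z
  coeff of dy ∧ dz: 2*x - 4*y
Step 2: Apply d again to each 2-form coefficient. The only possible 3-form in R^3 is dx ∧ dy ∧ dz, with coefficient
  ∂(coeff of dy∧dz)/∂x - ∂(coeff of dx∧dz)/∂y + ∂(coeff of dx∧dy)/∂z
  = ∂/∂x (2*x - 4*y) - ∂/∂y (3*y - 2*z) + ∂/∂z (z).
Each of these terms simplifies to sums of mixed partials that cancel in pairs. The result is 0 (by equality of mixed partials for smooth functions — Schwarz / Clairaut).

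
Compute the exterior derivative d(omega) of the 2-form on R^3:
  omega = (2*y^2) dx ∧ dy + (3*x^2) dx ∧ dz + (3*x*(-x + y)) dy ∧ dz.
d(omega) = (-6*x + 3*y) dx ∧ dy ∧ dz

For a 2-form omega = sum_{i<j} g_{ij} dx_i ∧ dx_j, the exterior derivative is
  d(omega) = sum_{i<j} d(g_{ij}) ∧ dx_i ∧ dx_j = sum_{i<j, k} (∂g_{ij}/∂x_k) dx_k ∧ dx_i ∧ dx_j.
Expand each term, using dx_k ∧ dx_i ∧ dx_j = sgn(permutation) dx_{(a)} ∧ dx_{(b)} ∧ dx_{(c)} with (a < b < c) sorted:
  d(3*x*(-x + y)) includes (∂/∂x)(3*x*(-x + y)) dx = (-6*x + 3*y) dx, which multiplied by dy ∧ dz gives (-6*x + 3*y) dx ∧ dy ∧ dz
Collecting like 3-forms: d(omega) = (-6*x + 3*y) dx ∧ dy ∧ dz.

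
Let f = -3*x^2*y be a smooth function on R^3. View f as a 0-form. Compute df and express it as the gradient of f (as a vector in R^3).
df = (-6*x*y) dx + (-3*x^2) dy + (0) dz; grad f = (-6*x*y, -3*x^2, 0)

For a 0-form f, d f = (∂f/∂x) dx + (∂f/∂y) dy + (∂f/∂z) dz. The components of the vector representation are exactly the entries of grad f in Cartesian coordinates:
  ∂f/∂x = -6*x*y
  ∂f/∂y = -3*x^2
  ∂f/∂z = 0.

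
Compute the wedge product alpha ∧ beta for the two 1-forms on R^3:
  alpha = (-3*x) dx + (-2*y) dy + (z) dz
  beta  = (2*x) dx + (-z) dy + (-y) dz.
alpha ∧ beta = (x*(4*y + 3*z)) dx ∧ dy + (x*(3*y - 2*z)) dx ∧ dz + (2*y^2 + z^2) dy ∧ dz

Distribute the wedge, using dx_i ∧ dx_j = -dx_j ∧ dx_i and dx_i ∧ dx_i = 0. For each pair (i, j) with i < j, the coefficient of dx_i ∧ dx_j in alpha ∧ beta is (alpha_i * beta_j - alpha_j * beta_i). Collecting: alpha ∧ beta = (x*(4*y + 3*z)) dx ∧ dy + (x*(3*y - 2*z)) dx ∧ dz + (2*y^2 + z^2) dy ∧ dz.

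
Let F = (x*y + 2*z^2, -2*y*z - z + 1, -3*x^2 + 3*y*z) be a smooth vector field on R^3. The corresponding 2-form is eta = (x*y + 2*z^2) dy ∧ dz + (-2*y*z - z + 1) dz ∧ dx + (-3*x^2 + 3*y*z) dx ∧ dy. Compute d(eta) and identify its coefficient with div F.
d(eta) = (4*y - 2*z) dx ∧ dy ∧ dz; div F = 4*y - 2*z

For a 2-form in R^3 of the form above, applying d gives a 3-form with coefficient ∂P/∂x + ∂Q/∂y + ∂R/∂z:
  ∂P/∂x = y
  ∂Q/∂y = -2*z
  ∂R/∂z = 3*y
Sum = 4*y - 2*z, which is exactly div F.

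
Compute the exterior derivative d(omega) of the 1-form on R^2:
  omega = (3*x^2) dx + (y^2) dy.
d(omega) = 0

For a 1-form omega = sum_i f_i dx_i, the exterior derivative is
  d(omega) = sum_{i < j} (∂f_j/∂x_i - ∂f_i/∂x_j) dx_i ∧ dx_j.

Assembling: d(omega) = 0.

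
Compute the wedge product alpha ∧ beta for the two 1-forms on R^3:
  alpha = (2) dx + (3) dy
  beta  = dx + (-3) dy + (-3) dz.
alpha ∧ beta = (-9) dx ∧ dy + (-6) dx ∧ dz + (-9) dy ∧ dz

Distribute the wedge, using dx_i ∧ dx_j = -dx_j ∧ dx_i and dx_i ∧ dx_i = 0. For each pair (i, j) with i < j, the coefficient of dx_i ∧ dx_j in alpha ∧ beta is (alpha_i * beta_j - alpha_j * beta_i). Collecting: alpha ∧ beta = (-9) dx ∧ dy + (-6) dx ∧ dz + (-9) dy ∧ dz.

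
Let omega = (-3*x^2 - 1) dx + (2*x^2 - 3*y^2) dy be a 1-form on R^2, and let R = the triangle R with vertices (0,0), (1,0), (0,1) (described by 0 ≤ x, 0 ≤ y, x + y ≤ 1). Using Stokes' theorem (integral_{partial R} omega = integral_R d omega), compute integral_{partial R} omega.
integral_(partial R) omega = 2/3

Stokes: integral_partial_R omega = integral_R d omega with d omega = (∂Q/∂x - ∂P/∂y) dx ∧ dy.
  ∂Q/∂x = 4*x
  ∂P/∂y = 0
  integrand = ∂Q/∂x - ∂P/∂y = 4*x.
Integrating over R: integral_0^1 integral_0^{1-x} (4*x) dy dx = 2/3.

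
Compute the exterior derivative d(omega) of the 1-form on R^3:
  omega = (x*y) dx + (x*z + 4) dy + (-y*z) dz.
d(omega) = (-x + z) dx ∧ dy + (-x - z) dy ∧ dz

For a 1-form omega = sum_i f_i dx_i, the exterior derivative is
  d(omega) = sum_{i < j} (∂f_j/∂x_i - ∂f_i/∂x_j) dx_i ∧ dx_j.
  coefficient of dx ∧ dy: ∂f_2/∂x - ∂f_1/∂y = ∂(x*z + 4)/∂x - ∂(x*y)/∂y = -x + z
  coefficient of dy ∧ dz: ∂f_3/∂y - ∂f_2/∂z = ∂(-y*z)/∂y - ∂(x*z + 4)/∂z = -x - z
Assembling: d(omega) = (-x + z) dx ∧ dy + (-x - z) dy ∧ dz.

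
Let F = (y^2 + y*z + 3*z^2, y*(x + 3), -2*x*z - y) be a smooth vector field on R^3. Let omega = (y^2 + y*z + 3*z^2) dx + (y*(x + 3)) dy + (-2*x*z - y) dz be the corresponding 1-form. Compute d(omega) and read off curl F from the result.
d(omega) = (-1) dy ∧ dz + (y + 8*z) dz ∧ dx + (-y - z) dx ∧ dy; curl F = (-1, y + 8*z, -y - z)

d omega = sum_{i<j} (∂f_j/∂x_i - ∂f_i/∂x_j) dx_i ∧ dx_j. Under the identification (dy ∧ dz, dz ∧ dx, dx ∧ dy) ↔ (e_x, e_y, e_z), the coefficients are exactly the components of curl F. Compute:
  ∂R/∂y - ∂Q/∂z = (-1) - (0) = -1
  ∂P/∂z - ∂R/∂x = (y + 6*z) - (-2*z) = y + 8*z
  ∂Q/∂x - ∂P/∂y = (y) - (2*y + z) = -y - z.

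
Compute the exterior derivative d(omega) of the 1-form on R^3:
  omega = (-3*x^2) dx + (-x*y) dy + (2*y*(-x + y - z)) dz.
d(omega) = (-y) dx ∧ dy + (-2*y) dx ∧ dz + (-2*x + 4*y - 2*z) dy ∧ dz

For a 1-form omega = sum_i f_i dx_i, the exterior derivative is
  d(omega) = sum_{i < j} (∂f_j/∂x_i - ∂f_i/∂x_j) dx_i ∧ dx_j.
  coefficient of dx ∧ dy: ∂f_2/∂x - ∂f_1/∂y = ∂(-x*y)/∂x - ∂(-3*x^2)/∂y = -y
  coefficient of dx ∧ dz: ∂f_3/∂x - ∂f_1/∂z = ∂(2*y*(-x + y - z))/∂x - ∂(-3*x^2)/∂z = -2*y
  coefficient of dy ∧ dz: ∂f_3/∂y - ∂f_2/∂z = ∂(2*y*(-x + y - z))/∂y - ∂(-x*y)/∂z = -2*x + 4*y - 2*z
Assembling: d(omega) = (-y) dx ∧ dy + (-2*y) dx ∧ dz + (-2*x + 4*y - 2*z) dy ∧ dz.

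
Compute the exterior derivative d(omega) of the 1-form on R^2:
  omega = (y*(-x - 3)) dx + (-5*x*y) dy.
d(omega) = (x - 5*y + 3) dx ∧ dy

For a 1-form omega = sum_i f_i dx_i, the exterior derivative is
  d(omega) = sum_{i < j} (∂f_j/∂x_i - ∂f_i/∂x_j) dx_i ∧ dx_j.
  coefficient of dx ∧ dy: ∂f_2/∂x - ∂f_1/∂y = ∂(-5*x*y)/∂x - ∂(y*(-x - 3))/∂y = x - 5*y + 3
Assembling: d(omega) = (x - 5*y + 3) dx ∧ dy.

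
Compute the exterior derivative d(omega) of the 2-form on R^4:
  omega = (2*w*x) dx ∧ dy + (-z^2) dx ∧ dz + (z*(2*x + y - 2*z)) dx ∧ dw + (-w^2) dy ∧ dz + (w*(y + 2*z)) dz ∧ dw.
d(omega) = (2*x - z) dx ∧ dy ∧ dw + (-2*x - y + 4*z) dx ∧ dz ∧ dw + (-w) dy ∧ dz ∧ dw

For a 2-form omega = sum_{i<j} g_{ij} dx_i ∧ dx_j, the exterior derivative is
  d(omega) = sum_{i<j} d(g_{ij}) ∧ dx_i ∧ dx_j = sum_{i<j, k} (∂g_{ij}/∂x_k) dx_k ∧ dx_i ∧ dx_j.
Expand each term, using dx_k ∧ dx_i ∧ dx_j = sgn(permutation) dx_{(a)} ∧ dx_{(b)} ∧ dx_{(c)} with (a < b < c) sorted:
  d(2*w*x) includes (∂/∂w)(2*w*x) dw = (2*x) dw, which multiplied by dx ∧ dy gives (2*x) dx ∧ dy ∧ dw
  d(z*(2*x + y - 2*z)) includes (∂/∂y)(z*(2*x + y - 2*z)) dy = (z) dy, which multiplied by dx ∧ dw gives (-z) dx ∧ dy ∧ dw
  d(z*(2*x + y - 2*z)) includes (∂/∂z)(z*(2*x + y - 2*z)) dz = (2*x + y - 4*z) dz, which multiplied by dx ∧ dw gives (-2*x - y + 4*z) dx ∧ dz ∧ dw
  d(-w^2) includes (∂/∂w)(-w^2) dw = (-2*w) dw, which multiplied by dy ∧ dz gives (-2*w) dy ∧ dz ∧ dw
  d(w*(y + 2*z)) includes (∂/∂y)(w*(y + 2*z)) dy = (w) dy, which multiplied by dz ∧ dw gives (w) dy ∧ dz ∧ dw
Collecting like 3-forms: d(omega) = (2*x - z) dx ∧ dy ∧ dw + (-2*x - y + 4*z) dx ∧ dz ∧ dw + (-w) dy ∧ dz ∧ dw.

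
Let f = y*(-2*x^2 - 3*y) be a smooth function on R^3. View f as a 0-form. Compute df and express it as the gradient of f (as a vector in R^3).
df = (-4*x*y) dx + (-2*x^2 - 6*y) dy + (0) dz; grad f = (-4*x*y, -2*x^2 - 6*y, 0)

For a 0-form f, d f = (∂f/∂x) dx + (∂f/∂y) dy + (∂f/∂z) dz. The components of the vector representation are exactly the entries of grad f in Cartesian coordinates:
  ∂f/∂x = -4*x*y
  ∂f/∂y = -2*x^2 - 6*y
  ∂f/∂z = 0.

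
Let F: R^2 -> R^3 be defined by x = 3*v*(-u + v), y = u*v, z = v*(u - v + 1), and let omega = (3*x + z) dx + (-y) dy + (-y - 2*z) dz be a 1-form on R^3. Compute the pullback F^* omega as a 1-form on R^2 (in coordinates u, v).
F^* omega = (v^2*(20*u - 22*v - 5)) du + (2*v*(10*u^2 - 32*u*v - 4*u + 22*v^2 + 6*v - 1)) dv

Using F^*(f dg) = (f ∘ F) d(g ∘ F), substitute each coordinate x_i by F_i(u, v) in f_i, and replace dx_i by d F_i = (∂F_i/∂u) du + (∂F_i/∂v) dv.
  For the x component: f_1(F) = v*(-8*u + 8*v + 1); d F_1 = (-3*v) du + (-3*u + 6*v) dv
  For the y component: f_2(F) = -u*v; d F_2 = (v) du + (u) dv
  For the z component: f_3(F) = v*(-3*u + 2*v - 2); d F_3 = (v) du + (u - 2*v + 1) dv
Combining and collecting du, dv coefficients:
  coeff of du: v^2*(20*u - 22*v - 5)
  coeff of dv: 2*v*(10*u^2 - 32*u*v - 4*u + 22*v^2 + 6*v - 1)
F^* omega = (v^2*(20*u - 22*v - 5)) du + (2*v*(10*u^2 - 32*u*v - 4*u + 22*v^2 + 6*v - 1)) dv.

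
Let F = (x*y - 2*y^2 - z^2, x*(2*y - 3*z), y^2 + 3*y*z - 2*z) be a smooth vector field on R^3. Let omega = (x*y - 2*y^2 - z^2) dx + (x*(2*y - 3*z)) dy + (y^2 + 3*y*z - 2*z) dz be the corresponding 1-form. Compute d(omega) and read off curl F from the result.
d(omega) = (3*x + 2*y + 3*z) dy ∧ dz + (-2*z) dz ∧ dx + (-x + 6*y - 3*z) dx ∧ dy; curl F = (3*x + 2*y + 3*z, -2*z, -x + 6*y - 3*z)

d omega = sum_{i<j} (∂f_j/∂x_i - ∂f_i/∂x_j) dx_i ∧ dx_j. Under the identification (dy ∧ dz, dz ∧ dx, dx ∧ dy) ↔ (e_x, e_y, e_z), the coefficients are exactly the components of curl F. Compute:
  ∂R/∂y - ∂Q/∂z = (2*y + 3*z) - (-3*x) = 3*x + 2*y + 3*z
  ∂P/∂z - ∂R/∂x = (-2*z) - (0) = -2*z
  ∂Q/∂x - ∂P/∂y = (2*y - 3*z) - (x - 4*y) = -x + 6*y - 3*z.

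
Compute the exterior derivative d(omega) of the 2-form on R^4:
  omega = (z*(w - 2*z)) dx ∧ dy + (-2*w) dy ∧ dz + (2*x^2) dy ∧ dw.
d(omega) = (w - 4*z) dx ∧ dy ∧ dz + (4*x + z) dx ∧ dy ∧ dw + (-2) dy ∧ dz ∧ dw

For a 2-form omega = sum_{i<j} g_{ij} dx_i ∧ dx_j, the exterior derivative is
  d(omega) = sum_{i<j} d(g_{ij}) ∧ dx_i ∧ dx_j = sum_{i<j, k} (∂g_{ij}/∂x_k) dx_k ∧ dx_i ∧ dx_j.
Expand each term, using dx_k ∧ dx_i ∧ dx_j = sgn(permutation) dx_{(a)} ∧ dx_{(b)} ∧ dx_{(c)} with (a < b < c) sorted:
  d(z*(w - 2*z)) includes (∂/∂z)(z*(w - 2*z)) dz = (w - 4*z) dz, which multiplied by dx ∧ dy gives (w - 4*z) dx ∧ dy ∧ dz
  d(z*(w - 2*z)) includes (∂/∂w)(z*(w - 2*z)) dw = (z) dw, which multiplied by dx ∧ dy gives (z) dx ∧ dy ∧ dw
  d(-2*w) includes (∂/∂w)(-2*w) dw = (-2) dw, which multiplied by dy ∧ dz gives (-2) dy ∧ dz ∧ dw
  d(2*x^2) includes (∂/∂x)(2*x^2) dx = (4*x) dx, which multiplied by dy ∧ dw gives (4*x) dx ∧ dy ∧ dw
Collecting like 3-forms: d(omega) = (w - 4*z) dx ∧ dy ∧ dz + (4*x + z) dx ∧ dy ∧ dw + (-2) dy ∧ dz ∧ dw.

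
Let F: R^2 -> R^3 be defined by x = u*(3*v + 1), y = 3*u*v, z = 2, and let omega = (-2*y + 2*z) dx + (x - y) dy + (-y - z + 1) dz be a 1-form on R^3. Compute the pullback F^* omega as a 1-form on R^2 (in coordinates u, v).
F^* omega = (-18*u*v^2 - 3*u*v + 12*v + 4) du + (3*u*(-6*u*v + u + 4)) dv

Using F^*(f dg) = (f ∘ F) d(g ∘ F), substitute each coordinate x_i by F_i(u, v) in f_i, and replace dx_i by d F_i = (∂F_i/∂u) du + (∂F_i/∂v) dv.
  For the x component: f_1(F) = -6*u*v + 4; d F_1 = (3*v + 1) du + (3*u) dv
  For the y component: f_2(F) = u; d F_2 = (3*v) du + (3*u) dv
  For the z component: f_3(F) = -3*u*v - 1; d F_3 = (0) du + (0) dv
Combining and collecting du, dv coefficients:
  coeff of du: -18*u*v^2 - 3*u*v + 12*v + 4
  coeff of dv: 3*u*(-6*u*v + u + 4)
F^* omega = (-18*u*v^2 - 3*u*v + 12*v + 4) du + (3*u*(-6*u*v + u + 4)) dv.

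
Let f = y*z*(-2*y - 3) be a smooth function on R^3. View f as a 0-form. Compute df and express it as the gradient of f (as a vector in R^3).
df = (0) dx + (z*(-4*y - 3)) dy + (y*(-2*y - 3)) dz; grad f = (0, z*(-4*y - 3), y*(-2*y - 3))

For a 0-form f, d f = (∂f/∂x) dx + (∂f/∂y) dy + (∂f/∂z) dz. The components of the vector representation are exactly the entries of grad f in Cartesian coordinates:
  ∂f/∂x = 0
  ∂f/∂y = z*(-4*y - 3)
  ∂f/∂z = y*(-2*y - 3).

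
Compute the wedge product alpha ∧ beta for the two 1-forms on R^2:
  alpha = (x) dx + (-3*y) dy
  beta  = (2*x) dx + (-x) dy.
alpha ∧ beta = (x*(-x + 6*y)) dx ∧ dy

Distribute the wedge, using dx_i ∧ dx_j = -dx_j ∧ dx_i and dx_i ∧ dx_i = 0. For each pair (i, j) with i < j, the coefficient of dx_i ∧ dx_j in alpha ∧ beta is (alpha_i * beta_j - alpha_j * beta_i). Collecting: alpha ∧ beta = (x*(-x + 6*y)) dx ∧ dy.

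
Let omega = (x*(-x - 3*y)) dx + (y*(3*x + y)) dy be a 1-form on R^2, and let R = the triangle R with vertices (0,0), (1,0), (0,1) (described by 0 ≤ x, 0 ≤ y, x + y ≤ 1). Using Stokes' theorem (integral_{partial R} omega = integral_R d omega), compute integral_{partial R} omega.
integral_(partial R) omega = 1

Stokes: integral_partial_R omega = integral_R d omega with d omega = (∂Q/∂x - ∂P/∂y) dx ∧ dy.
  ∂Q/∂x = 3*y
  ∂P/∂y = -3*x
  integrand = ∂Q/∂x - ∂P/∂y = 3*x + 3*y.
Integrating over R: integral_0^1 integral_0^{1-x} (3*x + 3*y) dy dx = 1.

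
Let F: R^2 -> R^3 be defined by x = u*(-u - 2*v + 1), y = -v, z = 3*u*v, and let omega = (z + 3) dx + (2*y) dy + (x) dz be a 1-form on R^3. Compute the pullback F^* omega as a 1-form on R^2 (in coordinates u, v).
F^* omega = (-9*u^2*v - 12*u*v^2 + 6*u*v - 6*u - 6*v + 3) du + (-3*u^3 - 12*u^2*v + 3*u^2 - 6*u + 2*v) dv

Using F^*(f dg) = (f ∘ F) d(g ∘ F), substitute each coordinate x_i by F_i(u, v) in f_i, and replace dx_i by d F_i = (∂F_i/∂u) du + (∂F_i/∂v) dv.
  For the x component: f_1(F) = 3*u*v + 3; d F_1 = (-2*u - 2*v + 1) du + (-2*u) dv
  For the y component: f_2(F) = -2*v; d F_2 = (0) du + (-1) dv
  For the z component: f_3(F) = u*(-u - 2*v + 1); d F_3 = (3*v) du + (3*u) dv
Combining and collecting du, dv coefficients:
  coeff of du: -9*u^2*v - 12*u*v^2 + 6*u*v - 6*u - 6*v + 3
  coeff of dv: -3*u^3 - 12*u^2*v + 3*u^2 - 6*u + 2*v
F^* omega = (-9*u^2*v - 12*u*v^2 + 6*u*v - 6*u - 6*v + 3) du + (-3*u^3 - 12*u^2*v + 3*u^2 - 6*u + 2*v) dv.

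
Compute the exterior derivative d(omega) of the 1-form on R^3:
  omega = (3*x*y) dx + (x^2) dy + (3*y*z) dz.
d(omega) = (-x) dx ∧ dy + (3*z) dy ∧ dz

For a 1-form omega = sum_i f_i dx_i, the exterior derivative is
  d(omega) = sum_{i < j} (∂f_j/∂x_i - ∂f_i/∂x_j) dx_i ∧ dx_j.
  coefficient of dx ∧ dy: ∂f_2/∂x - ∂f_1/∂y = ∂(x^2)/∂x - ∂(3*x*y)/∂y = -x
  coefficient of dy ∧ dz: ∂f_3/∂y - ∂f_2/∂z = ∂(3*y*z)/∂y - ∂(x^2)/∂z = 3*z
Assembling: d(omega) = (-x) dx ∧ dy + (3*z) dy ∧ dz.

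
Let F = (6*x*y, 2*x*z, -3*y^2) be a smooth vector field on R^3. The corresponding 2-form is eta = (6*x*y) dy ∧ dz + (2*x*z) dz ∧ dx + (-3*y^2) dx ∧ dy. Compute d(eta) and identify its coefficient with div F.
d(eta) = (6*y) dx ∧ dy ∧ dz; div F = 6*y

For a 2-form in R^3 of the form above, applying d gives a 3-form with coefficient ∂P/∂x + ∂Q/∂y + ∂R/∂z:
  ∂P/∂x = 6*y
  ∂Q/∂y = 0
  ∂R/∂z = 0
Sum = 6*y, which is exactly div F.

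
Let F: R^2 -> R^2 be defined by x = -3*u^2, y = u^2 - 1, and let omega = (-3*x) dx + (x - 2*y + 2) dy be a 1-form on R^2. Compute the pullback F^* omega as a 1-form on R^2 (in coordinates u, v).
F^* omega = (-64*u^3 + 8*u) du

Using F^*(f dg) = (f ∘ F) d(g ∘ F), substitute each coordinate x_i by F_i(u, v) in f_i, and replace dx_i by d F_i = (∂F_i/∂u) du + (∂F_i/∂v) dv.
  For the x component: f_1(F) = 9*u^2; d F_1 = (-6*u) du + (0) dv
  For the y component: f_2(F) = 4 - 5*u^2; d F_2 = (2*u) du + (0) dv
Combining and collecting du, dv coefficients:
  coeff of du: -64*u^3 + 8*u
  coeff of dv: 0
F^* omega = (-64*u^3 + 8*u) du.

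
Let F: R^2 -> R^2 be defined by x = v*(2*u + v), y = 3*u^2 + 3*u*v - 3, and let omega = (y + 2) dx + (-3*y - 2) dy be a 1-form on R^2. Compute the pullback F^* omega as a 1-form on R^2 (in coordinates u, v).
F^* omega = (-54*u^3 - 75*u^2*v - 21*u*v^2 + 42*u + 19*v) du + (-21*u^3 - 15*u^2*v + 6*u*v^2 + 19*u - 2*v) dv

Using F^*(f dg) = (f ∘ F) d(g ∘ F), substitute each coordinate x_i by F_i(u, v) in f_i, and replace dx_i by d F_i = (∂F_i/∂u) du + (∂F_i/∂v) dv.
  For the x component: f_1(F) = 3*u^2 + 3*u*v - 1; d F_1 = (2*v) du + (2*u + 2*v) dv
  For the y component: f_2(F) = -9*u^2 - 9*u*v + 7; d F_2 = (6*u + 3*v) du + (3*u) dv
Combining and collecting du, dv coefficients:
  coeff of du: -54*u^3 - 75*u^2*v - 21*u*v^2 + 42*u + 19*v
  coeff of dv: -21*u^3 - 15*u^2*v + 6*u*v^2 + 19*u - 2*v
F^* omega = (-54*u^3 - 75*u^2*v - 21*u*v^2 + 42*u + 19*v) du + (-21*u^3 - 15*u^2*v + 6*u*v^2 + 19*u - 2*v) dv.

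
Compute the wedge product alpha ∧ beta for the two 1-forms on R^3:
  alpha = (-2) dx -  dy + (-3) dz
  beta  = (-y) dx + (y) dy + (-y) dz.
alpha ∧ beta = (-3*y) dx ∧ dy + (-y) dx ∧ dz + (4*y) dy ∧ dz

Distribute the wedge, using dx_i ∧ dx_j = -dx_j ∧ dx_i and dx_i ∧ dx_i = 0. For each pair (i, j) with i < j, the coefficient of dx_i ∧ dx_j in alpha ∧ beta is (alpha_i * beta_j - alpha_j * beta_i). Collecting: alpha ∧ beta = (-3*y) dx ∧ dy + (-y) dx ∧ dz + (4*y) dy ∧ dz.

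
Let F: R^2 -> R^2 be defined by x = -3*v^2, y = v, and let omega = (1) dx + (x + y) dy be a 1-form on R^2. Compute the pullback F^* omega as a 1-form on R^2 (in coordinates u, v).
F^* omega = (v*(-3*v - 5)) dv

Using F^*(f dg) = (f ∘ F) d(g ∘ F), substitute each coordinate x_i by F_i(u, v) in f_i, and replace dx_i by d F_i = (∂F_i/∂u) du + (∂F_i/∂v) dv.
  For the x component: f_1(F) = 1; d F_1 = (0) du + (-6*v) dv
  For the y component: f_2(F) = v*(1 - 3*v); d F_2 = (0) du + (1) dv
Combining and collecting du, dv coefficients:
  coeff of du: 0
  coeff of dv: v*(-3*v - 5)
F^* omega = (v*(-3*v - 5)) dv.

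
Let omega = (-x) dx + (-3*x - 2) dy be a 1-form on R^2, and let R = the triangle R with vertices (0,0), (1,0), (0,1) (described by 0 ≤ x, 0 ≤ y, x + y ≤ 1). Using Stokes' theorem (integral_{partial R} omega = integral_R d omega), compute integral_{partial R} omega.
integral_(partial R) omega = -3/2

Stokes: integral_partial_R omega = integral_R d omega with d omega = (∂Q/∂x - ∂P/∂y) dx ∧ dy.
  ∂Q/∂x = -3
  ∂P/∂y = 0
  integrand = ∂Q/∂x - ∂P/∂y = -3.
Integrating over R: integral_0^1 integral_0^{1-x} (-3) dy dx = -3/2.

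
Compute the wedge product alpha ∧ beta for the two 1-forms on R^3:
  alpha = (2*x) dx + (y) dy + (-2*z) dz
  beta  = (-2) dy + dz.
alpha ∧ beta = (-4*x) dx ∧ dy + (2*x) dx ∧ dz + (y - 4*z) dy ∧ dz

Distribute the wedge, using dx_i ∧ dx_j = -dx_j ∧ dx_i and dx_i ∧ dx_i = 0. For each pair (i, j) with i < j, the coefficient of dx_i ∧ dx_j in alpha ∧ beta is (alpha_i * beta_j - alpha_j * beta_i). Collecting: alpha ∧ beta = (-4*x) dx ∧ dy + (2*x) dx ∧ dz + (y - 4*z) dy ∧ dz.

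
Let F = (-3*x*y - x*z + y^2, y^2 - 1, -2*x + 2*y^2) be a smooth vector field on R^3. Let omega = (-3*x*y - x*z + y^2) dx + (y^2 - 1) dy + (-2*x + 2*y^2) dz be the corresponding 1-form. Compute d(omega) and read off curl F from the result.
d(omega) = (4*y) dy ∧ dz + (2 - x) dz ∧ dx + (3*x - 2*y) dx ∧ dy; curl F = (4*y, 2 - x, 3*x - 2*y)

d omega = sum_{i<j} (∂f_j/∂x_i - ∂f_i/∂x_j) dx_i ∧ dx_j. Under the identification (dy ∧ dz, dz ∧ dx, dx ∧ dy) ↔ (e_x, e_y, e_z), the coefficients are exactly the components of curl F. Compute:
  ∂R/∂y - ∂Q/∂z = (4*y) - (0) = 4*y
  ∂P/∂z - ∂R/∂x = (-x) - (-2) = 2 - x
  ∂Q/∂x - ∂P/∂y = (0) - (-3*x + 2*y) = 3*x - 2*y.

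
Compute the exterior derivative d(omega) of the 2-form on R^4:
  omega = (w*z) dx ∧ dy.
d(omega) = (w) dx ∧ dy ∧ dz + (z) dx ∧ dy ∧ dw

For a 2-form omega = sum_{i<j} g_{ij} dx_i ∧ dx_j, the exterior derivative is
  d(omega) = sum_{i<j} d(g_{ij}) ∧ dx_i ∧ dx_j = sum_{i<j, k} (∂g_{ij}/∂x_k) dx_k ∧ dx_i ∧ dx_j.
Expand each term, using dx_k ∧ dx_i ∧ dx_j = sgn(permutation) dx_{(a)} ∧ dx_{(b)} ∧ dx_{(c)} with (a < b < c) sorted:
  d(w*z) includes (∂/∂z)(w*z) dz = (w) dz, which multiplied by dx ∧ dy gives (w) dx ∧ dy ∧ dz
  d(w*z) includes (∂/∂w)(w*z) dw = (z) dw, which multiplied by dx ∧ dy gives (z) dx ∧ dy ∧ dw
Collecting like 3-forms: d(omega) = (w) dx ∧ dy ∧ dz + (z) dx ∧ dy ∧ dw.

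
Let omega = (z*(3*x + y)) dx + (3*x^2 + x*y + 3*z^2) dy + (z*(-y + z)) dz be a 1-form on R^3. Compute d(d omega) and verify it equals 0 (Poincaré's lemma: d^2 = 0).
d(d omega) = 0

Step 1: d omega = sum_{i<j} (∂f_j/∂x_i - ∂f_i/∂x_j) dx_i ∧ dx_j:
  coeff of dx ∧ dy: 6*x + y - z
  coeff of dx ∧ dz: -3*x - y
  coeff of dy ∧ dz: -7*z
Step 2: Apply d again to each 2-form coefficient. The only possible 3-form in R^3 is dx ∧ dy ∧ dz, with coefficient
  ∂(coeff of dy∧dz)/∂x - ∂(coeff of dx∧dz)/∂y + ∂(coeff of dx∧dy)/∂z
  = ∂/∂x (-7*z) - ∂/∂y (-3*x - y) + ∂/∂z (6*x + y - z).
Each of these terms simplifies to sums of mixed partials that cancel in pairs. The result is 0 (by equality of mixed partials for smooth functions — Schwarz / Clairaut).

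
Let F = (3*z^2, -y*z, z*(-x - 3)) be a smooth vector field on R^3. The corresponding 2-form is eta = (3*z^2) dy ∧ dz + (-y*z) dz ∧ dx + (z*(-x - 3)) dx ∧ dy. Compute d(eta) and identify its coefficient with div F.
d(eta) = (-x - z - 3) dx ∧ dy ∧ dz; div F = -x - z - 3

For a 2-form in R^3 of the form above, applying d gives a 3-form with coefficient ∂P/∂x + ∂Q/∂y + ∂R/∂z:
  ∂P/∂x = 0
  ∂Q/∂y = -z
  ∂R/∂z = -x - 3
Sum = -x - z - 3, which is exactly div F.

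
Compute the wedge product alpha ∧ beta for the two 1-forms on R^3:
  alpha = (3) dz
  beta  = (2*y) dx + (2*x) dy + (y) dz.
alpha ∧ beta = (-6*y) dx ∧ dz + (-6*x) dy ∧ dz

Distribute the wedge, using dx_i ∧ dx_j = -dx_j ∧ dx_i and dx_i ∧ dx_i = 0. For each pair (i, j) with i < j, the coefficient of dx_i ∧ dx_j in alpha ∧ beta is (alpha_i * beta_j - alpha_j * beta_i). Collecting: alpha ∧ beta = (-6*y) dx ∧ dz + (-6*x) dy ∧ dz.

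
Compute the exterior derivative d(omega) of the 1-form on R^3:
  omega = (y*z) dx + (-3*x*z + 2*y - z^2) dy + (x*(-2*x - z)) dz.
d(omega) = (-4*z) dx ∧ dy + (-4*x - y - z) dx ∧ dz + (3*x + 2*z) dy ∧ dz

For a 1-form omega = sum_i f_i dx_i, the exterior derivative is
  d(omega) = sum_{i < j} (∂f_j/∂x_i - ∂f_i/∂x_j) dx_i ∧ dx_j.
  coefficient of dx ∧ dy: ∂f_2/∂x - ∂f_1/∂y = ∂(-3*x*z + 2*y - z^2)/∂x - ∂(y*z)/∂y = -4*z
  coefficient of dx ∧ dz: ∂f_3/∂x - ∂f_1/∂z = ∂(x*(-2*x - z))/∂x - ∂(y*z)/∂z = -4*x - y - z
  coefficient of dy ∧ dz: ∂f_3/∂y - ∂f_2/∂z = ∂(x*(-2*x - z))/∂y - ∂(-3*x*z + 2*y - z^2)/∂z = 3*x + 2*z
Assembling: d(omega) = (-4*z) dx ∧ dy + (-4*x - y - z) dx ∧ dz + (3*x + 2*z) dy ∧ dz.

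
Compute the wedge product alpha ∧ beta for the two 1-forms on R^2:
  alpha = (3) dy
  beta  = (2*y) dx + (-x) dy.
alpha ∧ beta = (-6*y) dx ∧ dy

Distribute the wedge, using dx_i ∧ dx_j = -dx_j ∧ dx_i and dx_i ∧ dx_i = 0. For each pair (i, j) with i < j, the coefficient of dx_i ∧ dx_j in alpha ∧ beta is (alpha_i * beta_j - alpha_j * beta_i). Collecting: alpha ∧ beta = (-6*y) dx ∧ dy.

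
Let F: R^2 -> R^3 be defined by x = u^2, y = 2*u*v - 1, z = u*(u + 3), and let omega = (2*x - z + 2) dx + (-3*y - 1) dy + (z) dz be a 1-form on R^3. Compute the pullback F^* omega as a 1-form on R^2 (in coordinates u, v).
F^* omega = (4*u^3 + 3*u^2 - 12*u*v^2 + 13*u + 4*v) du + (4*u*(-3*u*v + 1)) dv

Using F^*(f dg) = (f ∘ F) d(g ∘ F), substitute each coordinate x_i by F_i(u, v) in f_i, and replace dx_i by d F_i = (∂F_i/∂u) du + (∂F_i/∂v) dv.
  For the x component: f_1(F) = u^2 - 3*u + 2; d F_1 = (2*u) du + (0) dv
  For the y component: f_2(F) = -6*u*v + 2; d F_2 = (2*v) du + (2*u) dv
  For the z component: f_3(F) = u*(u + 3); d F_3 = (2*u + 3) du + (0) dv
Combining and collecting du, dv coefficients:
  coeff of du: 4*u^3 + 3*u^2 - 12*u*v^2 + 13*u + 4*v
  coeff of dv: 4*u*(-3*u*v + 1)
F^* omega = (4*u^3 + 3*u^2 - 12*u*v^2 + 13*u + 4*v) du + (4*u*(-3*u*v + 1)) dv.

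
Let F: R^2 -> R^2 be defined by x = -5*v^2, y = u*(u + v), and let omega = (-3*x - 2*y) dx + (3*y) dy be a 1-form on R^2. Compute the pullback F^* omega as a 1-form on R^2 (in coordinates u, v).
F^* omega = (3*u*(2*u^2 + 3*u*v + v^2)) du + (3*u^3 + 23*u^2*v + 20*u*v^2 - 150*v^3) dv

Using F^*(f dg) = (f ∘ F) d(g ∘ F), substitute each coordinate x_i by F_i(u, v) in f_i, and replace dx_i by d F_i = (∂F_i/∂u) du + (∂F_i/∂v) dv.
  For the x component: f_1(F) = -2*u^2 - 2*u*v + 15*v^2; d F_1 = (0) du + (-10*v) dv
  For the y component: f_2(F) = 3*u*(u + v); d F_2 = (2*u + v) du + (u) dv
Combining and collecting du, dv coefficients:
  coeff of du: 3*u*(2*u^2 + 3*u*v + v^2)
  coeff of dv: 3*u^3 + 23*u^2*v + 20*u*v^2 - 150*v^3
F^* omega = (3*u*(2*u^2 + 3*u*v + v^2)) du + (3*u^3 + 23*u^2*v + 20*u*v^2 - 150*v^3) dv.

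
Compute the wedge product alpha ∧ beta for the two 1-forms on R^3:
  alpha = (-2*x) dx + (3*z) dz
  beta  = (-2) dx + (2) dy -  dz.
alpha ∧ beta = (-4*x) dx ∧ dy + (2*x + 6*z) dx ∧ dz + (-6*z) dy ∧ dz

Distribute the wedge, using dx_i ∧ dx_j = -dx_j ∧ dx_i and dx_i ∧ dx_i = 0. For each pair (i, j) with i < j, the coefficient of dx_i ∧ dx_j in alpha ∧ beta is (alpha_i * beta_j - alpha_j * beta_i). Collecting: alpha ∧ beta = (-4*x) dx ∧ dy + (2*x + 6*z) dx ∧ dz + (-6*z) dy ∧ dz.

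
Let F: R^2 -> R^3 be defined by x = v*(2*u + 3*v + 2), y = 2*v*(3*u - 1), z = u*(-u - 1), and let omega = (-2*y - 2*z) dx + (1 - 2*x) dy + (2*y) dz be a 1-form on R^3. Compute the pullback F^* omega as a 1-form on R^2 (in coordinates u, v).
F^* omega = (2*v*(-10*u^2 - 24*u*v - 18*v^2 - 8*v + 5)) du + (4*u^3 - 36*u^2*v + 8*u^2 - 108*u*v^2 - 20*u*v + 10*u + 36*v^2 + 16*v - 2) dv

Using F^*(f dg) = (f ∘ F) d(g ∘ F), substitute each coordinate x_i by F_i(u, v) in f_i, and replace dx_i by d F_i = (∂F_i/∂u) du + (∂F_i/∂v) dv.
  For the x component: f_1(F) = 2*u^2 - 12*u*v + 2*u + 4*v; d F_1 = (2*v) du + (2*u + 6*v + 2) dv
  For the y component: f_2(F) = -4*u*v - 6*v^2 - 4*v + 1; d F_2 = (6*v) du + (6*u - 2) dv
  For the z component: f_3(F) = 4*v*(3*u - 1); d F_3 = (-2*u - 1) du + (0) dv
Combining and collecting du, dv coefficients:
  coeff of du: 2*v*(-10*u^2 - 24*u*v - 18*v^2 - 8*v + 5)
  coeff of dv: 4*u^3 - 36*u^2*v + 8*u^2 - 108*u*v^2 - 20*u*v + 10*u + 36*v^2 + 16*v - 2
F^* omega = (2*v*(-10*u^2 - 24*u*v - 18*v^2 - 8*v + 5)) du + (4*u^3 - 36*u^2*v + 8*u^2 - 108*u*v^2 - 20*u*v + 10*u + 36*v^2 + 16*v - 2) dv.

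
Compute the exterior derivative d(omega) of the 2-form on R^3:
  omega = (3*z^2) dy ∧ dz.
d(omega) = 0

For a 2-form omega = sum_{i<j} g_{ij} dx_i ∧ dx_j, the exterior derivative is
  d(omega) = sum_{i<j} d(g_{ij}) ∧ dx_i ∧ dx_j = sum_{i<j, k} (∂g_{ij}/∂x_k) dx_k ∧ dx_i ∧ dx_j.
Expand each term, using dx_k ∧ dx_i ∧ dx_j = sgn(permutation) dx_{(a)} ∧ dx_{(b)} ∧ dx_{(c)} with (a < b < c) sorted:

Collecting like 3-forms: d(omega) = 0.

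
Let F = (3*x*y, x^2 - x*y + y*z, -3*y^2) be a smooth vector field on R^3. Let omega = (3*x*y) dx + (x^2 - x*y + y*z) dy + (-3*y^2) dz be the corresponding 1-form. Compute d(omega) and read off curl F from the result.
d(omega) = (-7*y) dy ∧ dz + (0) dz ∧ dx + (-x - y) dx ∧ dy; curl F = (-7*y, 0, -x - y)

d omega = sum_{i<j} (∂f_j/∂x_i - ∂f_i/∂x_j) dx_i ∧ dx_j. Under the identification (dy ∧ dz, dz ∧ dx, dx ∧ dy) ↔ (e_x, e_y, e_z), the coefficients are exactly the components of curl F. Compute:
  ∂R/∂y - ∂Q/∂z = (-6*y) - (y) = -7*y
  ∂P/∂z - ∂R/∂x = (0) - (0) = 0
  ∂Q/∂x - ∂P/∂y = (2*x - y) - (3*x) = -x - y.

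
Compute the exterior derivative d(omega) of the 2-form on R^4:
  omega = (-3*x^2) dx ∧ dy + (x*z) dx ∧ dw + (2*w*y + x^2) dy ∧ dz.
d(omega) = (-x) dx ∧ dz ∧ dw + (2*x) dx ∧ dy ∧ dz + (2*y) dy ∧ dz ∧ dw

For a 2-form omega = sum_{i<j} g_{ij} dx_i ∧ dx_j, the exterior derivative is
  d(omega) = sum_{i<j} d(g_{ij}) ∧ dx_i ∧ dx_j = sum_{i<j, k} (∂g_{ij}/∂x_k) dx_k ∧ dx_i ∧ dx_j.
Expand each term, using dx_k ∧ dx_i ∧ dx_j = sgn(permutation) dx_{(a)} ∧ dx_{(b)} ∧ dx_{(c)} with (a < b < c) sorted:
  d(x*z) includes (∂/∂z)(x*z) dz = (x) dz, which multiplied by dx ∧ dw gives (-x) dx ∧ dz ∧ dw
  d(2*w*y + x^2) includes (∂/∂x)(2*w*y + x^2) dx = (2*x) dx, which multiplied by dy ∧ dz gives (2*x) dx ∧ dy ∧ dz
  d(2*w*y + x^2) includes (∂/∂w)(2*w*y + x^2) dw = (2*y) dw, which multiplied by dy ∧ dz gives (2*y) dy ∧ dz ∧ dw
Collecting like 3-forms: d(omega) = (-x) dx ∧ dz ∧ dw + (2*x) dx ∧ dy ∧ dz + (2*y) dy ∧ dz ∧ dw.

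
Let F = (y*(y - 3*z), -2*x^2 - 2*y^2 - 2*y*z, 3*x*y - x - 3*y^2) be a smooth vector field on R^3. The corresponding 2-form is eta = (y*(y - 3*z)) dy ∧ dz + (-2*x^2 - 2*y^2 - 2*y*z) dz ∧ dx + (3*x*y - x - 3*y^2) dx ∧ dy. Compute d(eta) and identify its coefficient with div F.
d(eta) = (-4*y - 2*z) dx ∧ dy ∧ dz; div F = -4*y - 2*z

For a 2-form in R^3 of the form above, applying d gives a 3-form with coefficient ∂P/∂x + ∂Q/∂y + ∂R/∂z:
  ∂P/∂x = 0
  ∂Q/∂y = -4*y - 2*z
  ∂R/∂z = 0
Sum = -4*y - 2*z, which is exactly div F.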